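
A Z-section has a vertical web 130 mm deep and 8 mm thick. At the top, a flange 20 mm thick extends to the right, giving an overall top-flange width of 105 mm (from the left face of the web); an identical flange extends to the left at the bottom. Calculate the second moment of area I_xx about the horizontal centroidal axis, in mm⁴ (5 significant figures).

Decompose the section into non-overlapping parts with the origin at the bottom-left of its bounding rectangle.
Web: 8 × 130, A = 1 040 mm², y = 65 mm, Ī = 1 464 667 mm⁴.
Top flange (beyond web): 97 × 20, A = 1 940 mm², y = 120 mm, Ī = 64666.67 mm⁴.
Bottom flange (beyond web): 97 × 20, A = 1 940 mm², y = 10 mm, Ī = 64666.67 mm⁴.
Centroid: ȳ = ΣA·y / ΣA = 65 mm.
Transfer each piece to the horizontal centroidal axis using Ī + A·d² with d = y − 65:
  web: d = 0 mm → contributes +1 464 667 mm⁴
  top flange (beyond web): d = 55 mm → contributes +5 933 167 mm⁴
  bottom flange (beyond web): d = -55 mm → contributes +5 933 167 mm⁴
Total I = 13 331 000 mm⁴.

I_xx ≈ 1.3331 × 10⁷ mm⁴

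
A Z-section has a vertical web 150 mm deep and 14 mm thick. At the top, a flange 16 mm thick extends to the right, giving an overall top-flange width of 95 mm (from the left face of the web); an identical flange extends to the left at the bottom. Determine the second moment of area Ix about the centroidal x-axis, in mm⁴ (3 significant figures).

Break the section into simple shapes (no overlaps), measuring from the bottom-left corner of the bounding box.
Web: 14 × 150, A = 2 100 mm², y = 75 mm, Ī = 3 937 500 mm⁴.
Top flange (beyond web): 81 × 16, A = 1 296 mm², y = 142 mm, Ī = 27 648 mm⁴.
Bottom flange (beyond web): 81 × 16, A = 1 296 mm², y = 8 mm, Ī = 27 648 mm⁴.
Centroid: ȳ = ΣA·y / ΣA = 75 mm.
Transfer each piece to the centroidal x-axis using Ī + A·d² with d = y − 75:
  web: d = 0 mm → contributes +3 937 500 mm⁴
  top flange (beyond web): d = 67 mm → contributes +5 845 392 mm⁴
  bottom flange (beyond web): d = -67 mm → contributes +5 845 392 mm⁴
Total I = 15 628 284 mm⁴.

Ix ≈ 1.56 × 10⁷ mm⁴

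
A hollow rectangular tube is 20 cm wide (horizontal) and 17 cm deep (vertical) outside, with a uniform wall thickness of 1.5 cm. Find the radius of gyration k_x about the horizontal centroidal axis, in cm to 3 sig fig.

Decompose the section into non-overlapping parts with the origin at the bottom-left of its bounding rectangle.
Outer rectangle: 20 × 17, A = 340 cm², y = 8.5 cm, Ī = 8188.3 cm⁴.
Inner void (subtracted): 17 × 14, A = 238 cm², y = 8.5 cm, Ī = 3887.3 cm⁴.
By symmetry the centroid is at mid-height, ȳ = 8.5 cm.
All pieces are centred on the horizontal centroidal axis, so I = ΣĪ (holes subtracted) = 4 301 cm⁴.
Radius of gyration: k = √(I/A) = √(4 301 / 102) = 6.4936 cm.

k_x ≈ 6.49 cm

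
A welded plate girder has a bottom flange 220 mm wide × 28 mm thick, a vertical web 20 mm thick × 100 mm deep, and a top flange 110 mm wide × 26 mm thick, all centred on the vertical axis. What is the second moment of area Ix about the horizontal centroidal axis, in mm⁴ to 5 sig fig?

Decompose the section into non-overlapping parts with the origin at the bottom-left of its bounding rectangle.
Bottom plate: 220 × 28, A = 6 160 mm², y = 14 mm, Ī = 402453.3 mm⁴.
Web plate: 20 × 100, A = 2 000 mm², y = 78 mm, Ī = 1 666 667 mm⁴.
Top plate: 110 × 26, A = 2 860 mm², y = 141 mm, Ī = 161113.3 mm⁴.
Centroid: ȳ = ΣA·y / ΣA = 58.57532 mm.
Transfer each piece to the horizontal centroidal axis using Ī + A·d² with d = y − 58.57532:
  bottom plate: d = -44.57532 mm → contributes +12 642 120 mm⁴
  web plate: d = 19.42468 mm → contributes +2 421 303 mm⁴
  top plate: d = 82.42468 mm → contributes +19 591 462 mm⁴
Total I = 34 654 886 mm⁴.

Ix ≈ 3.4655 × 10⁷ mm⁴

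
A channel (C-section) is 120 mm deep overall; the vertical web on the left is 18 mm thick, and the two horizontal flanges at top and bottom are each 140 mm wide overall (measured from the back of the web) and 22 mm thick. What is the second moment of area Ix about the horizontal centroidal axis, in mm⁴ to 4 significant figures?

Decompose the section into non-overlapping parts with the origin at the bottom-left of its bounding rectangle.
Web: 18 × 120, A = 2 160 mm², y = 60 mm, Ī = 2 592 000 mm⁴.
Top flange (beyond web): 122 × 22, A = 2 684 mm², y = 109 mm, Ī = 108 255 mm⁴.
Bottom flange (beyond web): 122 × 22, A = 2 684 mm², y = 11 mm, Ī = 108 255 mm⁴.
By symmetry the centroid is at mid-height, ȳ = 60 mm.
Transfer each piece to the horizontal centroidal axis using Ī + A·d² with d = y − 60:
  web: d = 0 mm → contributes +2 592 000 mm⁴
  top flange (beyond web): d = 49 mm → contributes +6 552 539 mm⁴
  bottom flange (beyond web): d = -49 mm → contributes +6 552 539 mm⁴
Total I = 15 697 077 mm⁴.

Ix ≈ 1.570 × 10⁷ mm⁴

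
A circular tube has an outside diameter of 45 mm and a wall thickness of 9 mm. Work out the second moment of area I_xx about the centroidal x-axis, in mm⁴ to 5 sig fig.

Break the section into simple shapes (no overlaps), measuring from the bottom-left corner of the bounding box.
Outer circle: ⌀45, A = 1590.431 mm², y = 22.5 mm, Ī = 201 289 mm⁴.
Bore (subtracted): ⌀27, A = 572.5553 mm², y = 22.5 mm, Ī = 26087.05 mm⁴.
By symmetry the centroid is at mid-height, ȳ = 22.5 mm.
All pieces are centred on the centroidal x-axis, so I = ΣĪ (holes subtracted) = 175201.9 mm⁴.

I_xx ≈ 1.7520 × 10⁵ mm⁴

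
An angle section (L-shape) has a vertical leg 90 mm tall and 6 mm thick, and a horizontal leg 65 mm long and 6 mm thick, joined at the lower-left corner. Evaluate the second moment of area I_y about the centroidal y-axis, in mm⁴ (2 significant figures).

I_y ≈ 3.3 × 10⁵ mm⁴

Decompose the section into non-overlapping parts with the origin at the bottom-left of its bounding rectangle.
Vertical leg: 6 × 90, A = 540 mm², x = 3 mm, Ī = 1 620 mm⁴.
Horizontal leg (remainder): 59 × 6, A = 354 mm², x = 35.5 mm, Ī = 102 690 mm⁴.
Centroid: x̄ = ΣA·x / ΣA = 15.87 mm.
Transfer each piece to the centroidal y-axis using Ī + A·d² with d = x − 15.87:
  vertical leg: d = -12.87 mm → contributes +91 052 mm⁴
  horizontal leg (remainder): d = 19.63 mm → contributes +239 111 mm⁴
Total I = 330 163 mm⁴.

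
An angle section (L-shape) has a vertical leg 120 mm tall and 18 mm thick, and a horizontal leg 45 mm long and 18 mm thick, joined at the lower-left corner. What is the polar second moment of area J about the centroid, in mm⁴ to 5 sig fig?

Break the section into simple shapes (no overlaps), measuring from the bottom-left corner of the bounding box.
Vertical leg: 18 × 120, A = 2 160 mm², y = 60 mm, Ī = 2 592 000 mm⁴.
Horizontal leg (remainder): 27 × 18, A = 486 mm², y = 9 mm, Ī = 13 122 mm⁴.
Centroid: ȳ = ΣA·y / ΣA = 50.63265 mm.
Transfer each piece to the centroidal x-axis using Ī + A·d² with d = y − 50.63265:
  vertical leg: d = 9.367347 mm → contributes +2 781 534 mm⁴
  horizontal leg (remainder): d = -41.63265 mm → contributes +855 495 mm⁴
Total I = 3 637 029 mm⁴.
For the y-axis: x̄ = 13.13265 mm.
Repeating about the centroidal y-axis gives I_y = 288691.4 mm⁴.
Polar second moment: J = I_x + I_y = 3 925 720 mm⁴.

J ≈ 3.9257 × 10⁶ mm⁴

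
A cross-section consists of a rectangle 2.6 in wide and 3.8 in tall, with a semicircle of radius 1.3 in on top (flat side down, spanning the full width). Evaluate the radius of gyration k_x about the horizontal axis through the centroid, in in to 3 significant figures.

k_x ≈ 1.41 in

Break the section into simple shapes (no overlaps), measuring from the bottom-left corner of the bounding box.
Rectangular body: 2.6 × 3.8, A = 9.88 in², y = 1.9 in, Ī = 11.889 in⁴.
Semicircular cap: semicircle r = 1.3, A = 2.6546 in², y = 4.3517 in, Ī = 0.31348 in⁴.
Centroid: ȳ = ΣA·y / ΣA = 2.4192 in.
Transfer each piece to the horizontal axis through the centroid using Ī + A·d² with d = y − 2.4192:
  rectangular body: d = -0.51924 in → contributes +14.553 in⁴
  semicircular cap: d = 1.9325 in → contributes +10.227 in⁴
Total I = 24.78 in⁴.
Radius of gyration: k = √(I/A) = √(24.78 / 12.535) = 1.406 in.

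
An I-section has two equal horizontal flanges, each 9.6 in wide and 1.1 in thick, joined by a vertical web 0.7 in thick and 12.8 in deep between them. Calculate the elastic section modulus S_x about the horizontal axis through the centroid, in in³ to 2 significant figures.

Treat the section as a set of non-overlapping primitives; coordinates are from the bounding-box lower-left.
Bottom flange: 9.6 × 1.1, A = 10.56 in², y = 0.55 in, Ī = 1.065 in⁴.
Web: 0.7 × 12.8, A = 8.96 in², y = 7.5 in, Ī = 122.3 in⁴.
Top flange: 9.6 × 1.1, A = 10.56 in², y = 14.45 in, Ī = 1.065 in⁴.
By symmetry the centroid is at mid-height, ȳ = 7.5 in.
Transfer each piece to the horizontal axis through the centroid using Ī + A·d² with d = y − 7.5:
  bottom flange: d = -6.95 in → contributes +511.1 in⁴
  web: d = 0 in → contributes +122.3 in⁴
  top flange: d = 6.95 in → contributes +511.1 in⁴
Total I = 1 145 in⁴.
Extreme fibre distance c = 7.5 in; S = I/c = 152.6 in³.

S_x ≈ 150 in³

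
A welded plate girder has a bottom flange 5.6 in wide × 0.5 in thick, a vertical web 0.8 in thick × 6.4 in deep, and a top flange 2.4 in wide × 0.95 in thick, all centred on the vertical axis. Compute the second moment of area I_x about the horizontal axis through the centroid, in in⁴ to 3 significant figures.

I_x ≈ 81.7 in⁴

Decompose the section into non-overlapping parts with the origin at the bottom-left of its bounding rectangle.
Bottom plate: 5.6 × 0.5, A = 2.8 in², y = 0.25 in, Ī = 0.058333 in⁴.
Web plate: 0.8 × 6.4, A = 5.12 in², y = 3.7 in, Ī = 17.476 in⁴.
Top plate: 2.4 × 0.95, A = 2.28 in², y = 7.375 in, Ī = 0.17148 in⁴.
Centroid: ȳ = ΣA·y / ΣA = 3.5744 in.
Transfer each piece to the horizontal axis through the centroid using Ī + A·d² with d = y − 3.5744:
  bottom plate: d = -3.3244 in → contributes +31.003 in⁴
  web plate: d = 0.12559 in → contributes +17.557 in⁴
  top plate: d = 3.8006 in → contributes +33.105 in⁴
Total I = 81.665 in⁴.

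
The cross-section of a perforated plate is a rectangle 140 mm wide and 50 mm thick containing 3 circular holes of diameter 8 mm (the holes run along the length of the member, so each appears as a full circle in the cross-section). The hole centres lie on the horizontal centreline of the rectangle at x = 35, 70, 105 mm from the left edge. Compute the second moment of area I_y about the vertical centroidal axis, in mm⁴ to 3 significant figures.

I_y ≈ 1.13 × 10⁷ mm⁴

Decompose the section into non-overlapping parts with the origin at the bottom-left of its bounding rectangle.
Plate: 140 × 50, A = 7 000 mm², x = 70 mm, Ī = 11 433 333 mm⁴.
Hole 1 (subtracted): ⌀8, A = 50.265 mm², x = 35 mm, Ī = 201.06 mm⁴.
Hole 2 (subtracted): ⌀8, A = 50.265 mm², x = 70 mm, Ī = 201.06 mm⁴.
Hole 3 (subtracted): ⌀8, A = 50.265 mm², x = 105 mm, Ī = 201.06 mm⁴.
By symmetry the centroid is at mid-width, x̄ = 70 mm.
Transfer each piece to the vertical centroidal axis using Ī + A·d² with d = x − 70:
  plate: d = 0 mm → contributes +11 433 333 mm⁴
  hole 1: d = -35 mm → contributes −61 776 mm⁴
  hole 2: d = 0 mm → contributes −201.06 mm⁴
  hole 3: d = 35 mm → contributes −61 776 mm⁴
Total I = 11 309 580 mm⁴.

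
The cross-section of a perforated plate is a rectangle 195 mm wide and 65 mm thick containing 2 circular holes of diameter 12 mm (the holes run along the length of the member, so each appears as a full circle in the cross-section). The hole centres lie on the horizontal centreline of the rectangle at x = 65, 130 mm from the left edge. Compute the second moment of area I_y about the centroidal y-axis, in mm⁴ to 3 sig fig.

I_y ≈ 3.99 × 10⁷ mm⁴

Split into non-overlapping primitives; take the origin at the lower-left of the bounding box.
Plate: 195 × 65, A = 12 675 mm², x = 97.5 mm, Ī = 40 163 906 mm⁴.
Hole 1 (subtracted): ⌀12, A = 113.1 mm², x = 65 mm, Ī = 1017.9 mm⁴.
Hole 2 (subtracted): ⌀12, A = 113.1 mm², x = 130 mm, Ī = 1017.9 mm⁴.
By symmetry the centroid is at mid-width, x̄ = 97.5 mm.
Transfer each piece to the centroidal y-axis using Ī + A·d² with d = x − 97.5:
  plate: d = 0 mm → contributes +40 163 906 mm⁴
  hole 1: d = -32.5 mm → contributes −120 477 mm⁴
  hole 2: d = 32.5 mm → contributes −120 477 mm⁴
Total I = 39 922 952 mm⁴.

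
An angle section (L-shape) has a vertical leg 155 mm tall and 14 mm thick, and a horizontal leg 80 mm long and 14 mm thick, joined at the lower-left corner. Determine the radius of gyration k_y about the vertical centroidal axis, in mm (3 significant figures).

k_y ≈ 21.3 mm

Split into non-overlapping primitives; take the origin at the lower-left of the bounding box.
Vertical leg: 14 × 155, A = 2 170 mm², x = 7 mm, Ī = 35 443 mm⁴.
Horizontal leg (remainder): 66 × 14, A = 924 mm², x = 47 mm, Ī = 335 412 mm⁴.
Centroid: x̄ = ΣA·x / ΣA = 18.946 mm.
Transfer each piece to the vertical centroidal axis using Ī + A·d² with d = x − 18.946:
  vertical leg: d = -11.946 mm → contributes +345 102 mm⁴
  horizontal leg (remainder): d = 28.054 mm → contributes +1 062 640 mm⁴
Total I = 1 407 742 mm⁴.
Radius of gyration: k = √(I/A) = √(1 407 742 / 3 094) = 21.331 mm.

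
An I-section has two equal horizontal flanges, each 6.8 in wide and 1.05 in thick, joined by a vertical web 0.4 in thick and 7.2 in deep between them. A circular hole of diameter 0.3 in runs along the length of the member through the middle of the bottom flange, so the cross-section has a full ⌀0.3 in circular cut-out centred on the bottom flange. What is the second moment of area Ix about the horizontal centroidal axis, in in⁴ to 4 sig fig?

Ix ≈ 255.5 in⁴

Treat the section as a set of non-overlapping primitives; coordinates are from the bounding-box lower-left.
Bottom flange: 6.8 × 1.05, A = 7.14 in², y = 0.525 in, Ī = 0.655988 in⁴.
Web: 0.4 × 7.2, A = 2.88 in², y = 4.65 in, Ī = 12.4416 in⁴.
Top flange: 6.8 × 1.05, A = 7.14 in², y = 8.775 in, Ī = 0.655988 in⁴.
Hole (subtracted): ⌀0.3, A = 0.0706858 in², y = 0.525 in, Ī = 0.000397608 in⁴.
Centroid: ȳ = ΣA·y / ΣA = 4.66706 in.
Transfer each piece to the horizontal centroidal axis using Ī + A·d² with d = y − 4.66706:
  bottom flange: d = -4.14206 in → contributes +123.155 in⁴
  web: d = -0.0170621 in → contributes +12.4424 in⁴
  top flange: d = 4.10794 in → contributes +121.145 in⁴
  hole: d = -4.14206 in → contributes −1.21313 in⁴
Total I = 255.529 in⁴.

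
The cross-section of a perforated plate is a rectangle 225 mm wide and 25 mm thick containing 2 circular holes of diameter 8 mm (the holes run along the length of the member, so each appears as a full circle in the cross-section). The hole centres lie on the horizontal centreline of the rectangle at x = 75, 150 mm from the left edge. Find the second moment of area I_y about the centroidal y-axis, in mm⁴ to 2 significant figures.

Treat the section as a set of non-overlapping primitives; coordinates are from the bounding-box lower-left.
Plate: 225 × 25, A = 5 625 mm², x = 112.5 mm, Ī = 23 730 469 mm⁴.
Hole 1 (subtracted): ⌀8, A = 50.27 mm², x = 75 mm, Ī = 201.1 mm⁴.
Hole 2 (subtracted): ⌀8, A = 50.27 mm², x = 150 mm, Ī = 201.1 mm⁴.
By symmetry the centroid is at mid-width, x̄ = 112.5 mm.
Transfer each piece to the centroidal y-axis using Ī + A·d² with d = x − 112.5:
  plate: d = 0 mm → contributes +23 730 469 mm⁴
  hole 1: d = -37.5 mm → contributes −70 887 mm⁴
  hole 2: d = 37.5 mm → contributes −70 887 mm⁴
Total I = 23 588 695 mm⁴.

I_y ≈ 2.4 × 10⁷ mm⁴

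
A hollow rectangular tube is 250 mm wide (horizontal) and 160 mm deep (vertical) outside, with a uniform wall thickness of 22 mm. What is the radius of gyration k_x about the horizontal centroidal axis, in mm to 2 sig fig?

k_x ≈ 60 mm

Decompose the section into non-overlapping parts with the origin at the bottom-left of its bounding rectangle.
Outer rectangle: 250 × 160, A = 40 000 mm², y = 80 mm, Ī = 85 333 333 mm⁴.
Inner void (subtracted): 206 × 116, A = 23 896 mm², y = 80 mm, Ī = 26 795 381 mm⁴.
By symmetry the centroid is at mid-height, ȳ = 80 mm.
All pieces are centred on the horizontal centroidal axis, so I = ΣĪ (holes subtracted) = 58 537 952 mm⁴.
Radius of gyration: k = √(I/A) = √(58 537 952 / 16 104) = 60.29 mm.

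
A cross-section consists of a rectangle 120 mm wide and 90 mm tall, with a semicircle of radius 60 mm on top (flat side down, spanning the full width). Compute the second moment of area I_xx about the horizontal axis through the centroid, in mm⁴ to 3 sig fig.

Break the section into simple shapes (no overlaps), measuring from the bottom-left corner of the bounding box.
Rectangular body: 120 × 90, A = 10 800 mm², y = 45 mm, Ī = 7 290 000 mm⁴.
Semicircular cap: semicircle r = 60, A = 5654.9 mm², y = 115.46 mm, Ī = 1 422 450 mm⁴.
Centroid: ȳ = ΣA·y / ΣA = 69.216 mm.
Transfer each piece to the horizontal axis through the centroid using Ī + A·d² with d = y − 69.216:
  rectangular body: d = -24.216 mm → contributes +13 623 213 mm⁴
  semicircular cap: d = 46.249 mm → contributes +13 517 996 mm⁴
Total I = 27 141 210 mm⁴.

I_xx ≈ 2.71 × 10⁷ mm⁴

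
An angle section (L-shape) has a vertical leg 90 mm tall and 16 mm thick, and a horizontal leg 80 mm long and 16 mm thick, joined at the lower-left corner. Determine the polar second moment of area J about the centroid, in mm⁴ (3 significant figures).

Break the section into simple shapes (no overlaps), measuring from the bottom-left corner of the bounding box.
Vertical leg: 16 × 90, A = 1 440 mm², y = 45 mm, Ī = 972 000 mm⁴.
Horizontal leg (remainder): 64 × 16, A = 1 024 mm², y = 8 mm, Ī = 21 845 mm⁴.
Centroid: ȳ = ΣA·y / ΣA = 29.623 mm.
Transfer each piece to the centroidal x-axis using Ī + A·d² with d = y − 29.623:
  vertical leg: d = 15.377 mm → contributes +1 312 474 mm⁴
  horizontal leg (remainder): d = -21.623 mm → contributes +500 637 mm⁴
Total I = 1 813 112 mm⁴.
For the y-axis: x̄ = 24.623 mm.
Repeating about the centroidal y-axis gives I_y = 1 337 752 mm⁴.
Polar second moment: J = I_x + I_y = 3 150 864 mm⁴.

J ≈ 3.15 × 10⁶ mm⁴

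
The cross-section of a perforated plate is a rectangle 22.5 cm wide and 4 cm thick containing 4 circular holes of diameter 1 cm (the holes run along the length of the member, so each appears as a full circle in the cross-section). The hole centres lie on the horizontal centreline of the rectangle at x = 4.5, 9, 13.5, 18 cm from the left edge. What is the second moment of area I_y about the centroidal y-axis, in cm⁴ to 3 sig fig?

I_y ≈ 3720 cm⁴

Split into non-overlapping primitives; take the origin at the lower-left of the bounding box.
Plate: 22.5 × 4, A = 90 cm², x = 11.25 cm, Ī = 3796.9 cm⁴.
Hole 1 (subtracted): ⌀1, A = 0.7854 cm², x = 4.5 cm, Ī = 0.049087 cm⁴.
Hole 2 (subtracted): ⌀1, A = 0.7854 cm², x = 9 cm, Ī = 0.049087 cm⁴.
Hole 3 (subtracted): ⌀1, A = 0.7854 cm², x = 13.5 cm, Ī = 0.049087 cm⁴.
Hole 4 (subtracted): ⌀1, A = 0.7854 cm², x = 18 cm, Ī = 0.049087 cm⁴.
By symmetry the centroid is at mid-width, x̄ = 11.25 cm.
Transfer each piece to the centroidal y-axis using Ī + A·d² with d = x − 11.25:
  plate: d = 0 cm → contributes +3796.9 cm⁴
  hole 1: d = -6.75 cm → contributes −35.834 cm⁴
  hole 2: d = -2.25 cm → contributes −4.0252 cm⁴
  hole 3: d = 2.25 cm → contributes −4.0252 cm⁴
  hole 4: d = 6.75 cm → contributes −35.834 cm⁴
Total I = 3717.2 cm⁴.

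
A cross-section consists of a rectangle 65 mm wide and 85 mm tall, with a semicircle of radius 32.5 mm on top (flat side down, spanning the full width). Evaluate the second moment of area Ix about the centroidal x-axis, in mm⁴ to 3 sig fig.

Treat the section as a set of non-overlapping primitives; coordinates are from the bounding-box lower-left.
Rectangular body: 65 × 85, A = 5 525 mm², y = 42.5 mm, Ī = 3 326 510 mm⁴.
Semicircular cap: semicircle r = 32.5, A = 1659.2 mm², y = 98.793 mm, Ī = 122 452 mm⁴.
Centroid: ȳ = ΣA·y / ΣA = 55.501 mm.
Transfer each piece to the centroidal x-axis using Ī + A·d² with d = y − 55.501:
  rectangular body: d = -13.001 mm → contributes +4 260 344 mm⁴
  semicircular cap: d = 43.293 mm → contributes +3 232 129 mm⁴
Total I = 7 492 474 mm⁴.

Ix ≈ 7.49 × 10⁶ mm⁴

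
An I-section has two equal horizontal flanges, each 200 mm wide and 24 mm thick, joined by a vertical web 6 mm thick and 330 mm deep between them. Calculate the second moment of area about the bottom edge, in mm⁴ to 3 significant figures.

Split into non-overlapping primitives; take the origin at the lower-left of the bounding box.
Bottom flange: 200 × 24, A = 4 800 mm², y = 12 mm, Ī = 230 400 mm⁴.
Web: 6 × 330, A = 1 980 mm², y = 189 mm, Ī = 17 968 500 mm⁴.
Top flange: 200 × 24, A = 4 800 mm², y = 366 mm, Ī = 230 400 mm⁴.
Transfer each piece to a horizontal axis along the bottom face using Ī + A·d² with d = y − 0:
  bottom flange: d = 12 mm → contributes +921 600 mm⁴
  web: d = 189 mm → contributes +88 696 080 mm⁴
  top flange: d = 366 mm → contributes +643 219 200 mm⁴
Total I = 732 836 880 mm⁴.

I_base ≈ 7.33 × 10⁸ mm⁴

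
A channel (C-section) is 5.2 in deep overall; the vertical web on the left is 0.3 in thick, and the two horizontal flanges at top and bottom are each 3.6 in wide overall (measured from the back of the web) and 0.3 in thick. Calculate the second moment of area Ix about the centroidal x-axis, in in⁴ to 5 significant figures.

Ix ≈ 15.415 in⁴

Treat the section as a set of non-overlapping primitives; coordinates are from the bounding-box lower-left.
Web: 0.3 × 5.2, A = 1.56 in², y = 2.6 in, Ī = 3.5152 in⁴.
Top flange (beyond web): 3.3 × 0.3, A = 0.99 in², y = 5.05 in, Ī = 0.007425 in⁴.
Bottom flange (beyond web): 3.3 × 0.3, A = 0.99 in², y = 0.15 in, Ī = 0.007425 in⁴.
By symmetry the centroid is at mid-height, ȳ = 2.6 in.
Transfer each piece to the centroidal x-axis using Ī + A·d² with d = y − 2.6:
  web: d = 0 in → contributes +3.5152 in⁴
  top flange (beyond web): d = 2.45 in → contributes +5.9499 in⁴
  bottom flange (beyond web): d = -2.45 in → contributes +5.9499 in⁴
Total I = 15.415 in⁴.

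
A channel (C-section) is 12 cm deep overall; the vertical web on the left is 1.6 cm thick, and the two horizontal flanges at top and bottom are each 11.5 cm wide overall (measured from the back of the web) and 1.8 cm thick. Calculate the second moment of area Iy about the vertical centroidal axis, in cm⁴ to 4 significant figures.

Split into non-overlapping primitives; take the origin at the lower-left of the bounding box.
Web: 1.6 × 12, A = 19.2 cm², x = 0.8 cm, Ī = 4.096 cm⁴.
Top flange (beyond web): 9.9 × 1.8, A = 17.82 cm², x = 6.55 cm, Ī = 145.545 cm⁴.
Bottom flange (beyond web): 9.9 × 1.8, A = 17.82 cm², x = 6.55 cm, Ī = 145.545 cm⁴.
Centroid: x̄ = ΣA·x / ΣA = 4.53687 cm.
Transfer each piece to the vertical centroidal axis using Ī + A·d² with d = x − 4.53687:
  web: d = -3.73687 cm → contributes +272.209 cm⁴
  top flange (beyond web): d = 2.01313 cm → contributes +217.764 cm⁴
  bottom flange (beyond web): d = 2.01313 cm → contributes +217.764 cm⁴
Total I = 707.736 cm⁴.

Iy ≈ 707.7 cm⁴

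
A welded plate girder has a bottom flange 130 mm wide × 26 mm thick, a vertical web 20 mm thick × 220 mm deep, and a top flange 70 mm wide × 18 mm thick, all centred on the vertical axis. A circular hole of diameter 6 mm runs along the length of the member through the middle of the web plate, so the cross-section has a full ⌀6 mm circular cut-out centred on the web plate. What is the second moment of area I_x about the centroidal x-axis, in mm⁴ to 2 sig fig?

I_x ≈ 7.9 × 10⁷ mm⁴

Break the section into simple shapes (no overlaps), measuring from the bottom-left corner of the bounding box.
Bottom plate: 130 × 26, A = 3 380 mm², y = 13 mm, Ī = 190 407 mm⁴.
Web plate: 20 × 220, A = 4 400 mm², y = 136 mm, Ī = 17 746 667 mm⁴.
Top plate: 70 × 18, A = 1 260 mm², y = 255 mm, Ī = 34 020 mm⁴.
Hole (subtracted): ⌀6, A = 28.27 mm², y = 136 mm, Ī = 63.62 mm⁴.
Centroid: ȳ = ΣA·y / ΣA = 106.5 mm.
Transfer each piece to the centroidal x-axis using Ī + A·d² with d = y − 106.5:
  bottom plate: d = -93.51 mm → contributes +29 742 432 mm⁴
  web plate: d = 29.49 mm → contributes +21 574 444 mm⁴
  top plate: d = 148.5 mm → contributes +27 817 949 mm⁴
  hole: d = 29.49 mm → contributes −24 661 mm⁴
Total I = 79 110 164 mm⁴.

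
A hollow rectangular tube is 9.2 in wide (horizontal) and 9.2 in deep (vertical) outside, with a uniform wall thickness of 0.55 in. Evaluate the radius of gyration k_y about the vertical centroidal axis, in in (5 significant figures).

Split into non-overlapping primitives; take the origin at the lower-left of the bounding box.
Outer rectangle: 9.2 × 9.2, A = 84.64 in², x = 4.6 in, Ī = 596.9941 in⁴.
Inner void (subtracted): 8.1 × 8.1, A = 65.61 in², x = 4.6 in, Ī = 358.7227 in⁴.
By symmetry the centroid is at mid-width, x̄ = 4.6 in.
All pieces are centred on the vertical centroidal axis, so I = ΣĪ (holes subtracted) = 238.2715 in⁴.
Radius of gyration: k = √(I/A) = √(238.2715 / 19.03) = 3.538479 in.

k_y ≈ 3.5385 in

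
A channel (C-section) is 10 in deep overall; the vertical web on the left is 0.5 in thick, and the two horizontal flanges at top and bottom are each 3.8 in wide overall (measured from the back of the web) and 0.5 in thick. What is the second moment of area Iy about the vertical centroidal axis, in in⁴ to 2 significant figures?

Treat the section as a set of non-overlapping primitives; coordinates are from the bounding-box lower-left.
Web: 0.5 × 10, A = 5 in², x = 0.25 in, Ī = 0.1042 in⁴.
Top flange (beyond web): 3.3 × 0.5, A = 1.65 in², x = 2.15 in, Ī = 1.497 in⁴.
Bottom flange (beyond web): 3.3 × 0.5, A = 1.65 in², x = 2.15 in, Ī = 1.497 in⁴.
Centroid: x̄ = ΣA·x / ΣA = 1.005 in.
Transfer each piece to the vertical centroidal axis using Ī + A·d² with d = x − 1.005:
  web: d = -0.7554 in → contributes +2.957 in⁴
  top flange (beyond web): d = 1.145 in → contributes +3.659 in⁴
  bottom flange (beyond web): d = 1.145 in → contributes +3.659 in⁴
Total I = 10.28 in⁴.

Iy ≈ 10 in⁴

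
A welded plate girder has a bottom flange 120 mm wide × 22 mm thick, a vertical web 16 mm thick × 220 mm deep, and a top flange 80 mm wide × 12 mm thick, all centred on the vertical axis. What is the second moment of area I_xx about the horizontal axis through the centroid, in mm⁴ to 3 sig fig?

Split into non-overlapping primitives; take the origin at the lower-left of the bounding box.
Bottom plate: 120 × 22, A = 2 640 mm², y = 11 mm, Ī = 106 480 mm⁴.
Web plate: 16 × 220, A = 3 520 mm², y = 132 mm, Ī = 14 197 333 mm⁴.
Top plate: 80 × 12, A = 960 mm², y = 248 mm, Ī = 11 520 mm⁴.
Centroid: ȳ = ΣA·y / ΣA = 102.78 mm.
Transfer each piece to the horizontal axis through the centroid using Ī + A·d² with d = y − 102.78:
  bottom plate: d = -91.775 mm → contributes +22 342 414 mm⁴
  web plate: d = 29.225 mm → contributes +17 203 710 mm⁴
  top plate: d = 145.22 mm → contributes +20 258 130 mm⁴
Total I = 59 804 254 mm⁴.

I_xx ≈ 5.98 × 10⁷ mm⁴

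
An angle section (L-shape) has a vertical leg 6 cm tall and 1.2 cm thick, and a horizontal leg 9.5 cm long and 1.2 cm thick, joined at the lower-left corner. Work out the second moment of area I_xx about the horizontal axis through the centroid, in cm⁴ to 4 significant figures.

Split into non-overlapping primitives; take the origin at the lower-left of the bounding box.
Vertical leg: 1.2 × 6, A = 7.2 cm², y = 3 cm, Ī = 21.6 cm⁴.
Horizontal leg (remainder): 8.3 × 1.2, A = 9.96 cm², y = 0.6 cm, Ī = 1.1952 cm⁴.
Centroid: ȳ = ΣA·y / ΣA = 1.60699 cm.
Transfer each piece to the horizontal axis through the centroid using Ī + A·d² with d = y − 1.60699:
  vertical leg: d = 1.39301 cm → contributes +35.5714 cm⁴
  horizontal leg (remainder): d = -1.00699 cm → contributes +11.295 cm⁴
Total I = 46.8664 cm⁴.

I_xx ≈ 46.87 cm⁴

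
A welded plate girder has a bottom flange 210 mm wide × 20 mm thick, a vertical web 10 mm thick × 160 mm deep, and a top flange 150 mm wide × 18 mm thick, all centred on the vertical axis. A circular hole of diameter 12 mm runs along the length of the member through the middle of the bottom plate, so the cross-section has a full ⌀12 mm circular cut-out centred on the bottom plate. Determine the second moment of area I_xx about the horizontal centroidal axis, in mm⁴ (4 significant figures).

I_xx ≈ 5.618 × 10⁷ mm⁴

Split into non-overlapping primitives; take the origin at the lower-left of the bounding box.
Bottom plate: 210 × 20, A = 4 200 mm², y = 10 mm, Ī = 140 000 mm⁴.
Web plate: 10 × 160, A = 1 600 mm², y = 100 mm, Ī = 3 413 333 mm⁴.
Top plate: 150 × 18, A = 2 700 mm², y = 189 mm, Ī = 72 900 mm⁴.
Hole (subtracted): ⌀12, A = 113.097 mm², y = 10 mm, Ī = 1017.88 mm⁴.
Centroid: ȳ = ΣA·y / ΣA = 84.7952 mm.
Transfer each piece to the horizontal centroidal axis using Ī + A·d² with d = y − 84.7952:
  bottom plate: d = -74.7952 mm → contributes +23 636 148 mm⁴
  web plate: d = 15.2048 mm → contributes +3 783 231 mm⁴
  top plate: d = 104.205 mm → contributes +29 391 233 mm⁴
  hole: d = -74.7952 mm → contributes −633 721 mm⁴
Total I = 56 176 891 mm⁴.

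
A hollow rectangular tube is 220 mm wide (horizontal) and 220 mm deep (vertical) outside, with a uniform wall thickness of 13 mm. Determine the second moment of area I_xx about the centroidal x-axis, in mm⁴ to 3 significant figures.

Treat the section as a set of non-overlapping primitives; coordinates are from the bounding-box lower-left.
Outer rectangle: 220 × 220, A = 48 400 mm², y = 110 mm, Ī = 195 213 333 mm⁴.
Inner void (subtracted): 194 × 194, A = 37 636 mm², y = 110 mm, Ī = 118 039 041 mm⁴.
By symmetry the centroid is at mid-height, ȳ = 110 mm.
All pieces are centred on the centroidal x-axis, so I = ΣĪ (holes subtracted) = 77 174 292 mm⁴.

I_xx ≈ 7.72 × 10⁷ mm⁴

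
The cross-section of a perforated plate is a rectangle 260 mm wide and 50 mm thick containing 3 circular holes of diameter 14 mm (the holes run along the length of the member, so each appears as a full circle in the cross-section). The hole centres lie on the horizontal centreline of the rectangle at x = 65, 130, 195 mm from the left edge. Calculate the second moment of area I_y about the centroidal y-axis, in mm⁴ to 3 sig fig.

Break the section into simple shapes (no overlaps), measuring from the bottom-left corner of the bounding box.
Plate: 260 × 50, A = 13 000 mm², x = 130 mm, Ī = 73 233 333 mm⁴.
Hole 1 (subtracted): ⌀14, A = 153.94 mm², x = 65 mm, Ī = 1885.7 mm⁴.
Hole 2 (subtracted): ⌀14, A = 153.94 mm², x = 130 mm, Ī = 1885.7 mm⁴.
Hole 3 (subtracted): ⌀14, A = 153.94 mm², x = 195 mm, Ī = 1885.7 mm⁴.
By symmetry the centroid is at mid-width, x̄ = 130 mm.
Transfer each piece to the centroidal y-axis using Ī + A·d² with d = x − 130:
  plate: d = 0 mm → contributes +73 233 333 mm⁴
  hole 1: d = -65 mm → contributes −652 274 mm⁴
  hole 2: d = 0 mm → contributes −1885.7 mm⁴
  hole 3: d = 65 mm → contributes −652 274 mm⁴
Total I = 71 926 900 mm⁴.

I_y ≈ 7.19 × 10⁷ mm⁴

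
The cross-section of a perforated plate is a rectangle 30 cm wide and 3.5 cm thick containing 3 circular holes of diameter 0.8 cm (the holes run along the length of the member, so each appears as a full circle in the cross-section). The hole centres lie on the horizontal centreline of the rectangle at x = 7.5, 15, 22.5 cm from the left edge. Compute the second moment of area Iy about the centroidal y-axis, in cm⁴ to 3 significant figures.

Decompose the section into non-overlapping parts with the origin at the bottom-left of its bounding rectangle.
Plate: 30 × 3.5, A = 105 cm², x = 15 cm, Ī = 7 875 cm⁴.
Hole 1 (subtracted): ⌀0.8, A = 0.50265 cm², x = 7.5 cm, Ī = 0.020106 cm⁴.
Hole 2 (subtracted): ⌀0.8, A = 0.50265 cm², x = 15 cm, Ī = 0.020106 cm⁴.
Hole 3 (subtracted): ⌀0.8, A = 0.50265 cm², x = 22.5 cm, Ī = 0.020106 cm⁴.
By symmetry the centroid is at mid-width, x̄ = 15 cm.
Transfer each piece to the centroidal y-axis using Ī + A·d² with d = x − 15:
  plate: d = 0 cm → contributes +7 875 cm⁴
  hole 1: d = -7.5 cm → contributes −28.294 cm⁴
  hole 2: d = 0 cm → contributes −0.020106 cm⁴
  hole 3: d = 7.5 cm → contributes −28.294 cm⁴
Total I = 7818.4 cm⁴.

Iy ≈ 7820 cm⁴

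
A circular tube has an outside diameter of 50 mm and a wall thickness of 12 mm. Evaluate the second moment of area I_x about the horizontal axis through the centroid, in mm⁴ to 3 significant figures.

I_x ≈ 2.84 × 10⁵ mm⁴

Split into non-overlapping primitives; take the origin at the lower-left of the bounding box.
Outer circle: ⌀50, A = 1963.5 mm², y = 25 mm, Ī = 306 796 mm⁴.
Bore (subtracted): ⌀26, A = 530.93 mm², y = 25 mm, Ī = 22 432 mm⁴.
By symmetry the centroid is at mid-height, ȳ = 25 mm.
All pieces are centred on the horizontal axis through the centroid, so I = ΣĪ (holes subtracted) = 284 364 mm⁴.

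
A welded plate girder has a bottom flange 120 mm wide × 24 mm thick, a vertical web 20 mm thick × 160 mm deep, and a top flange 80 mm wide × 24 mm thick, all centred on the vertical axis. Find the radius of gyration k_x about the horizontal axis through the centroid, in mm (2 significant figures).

k_x ≈ 76 mm

Split into non-overlapping primitives; take the origin at the lower-left of the bounding box.
Bottom plate: 120 × 24, A = 2 880 mm², y = 12 mm, Ī = 138 240 mm⁴.
Web plate: 20 × 160, A = 3 200 mm², y = 104 mm, Ī = 6 826 667 mm⁴.
Top plate: 80 × 24, A = 1 920 mm², y = 196 mm, Ī = 92 160 mm⁴.
Centroid: ȳ = ΣA·y / ΣA = 92.96 mm.
Transfer each piece to the horizontal axis through the centroid using Ī + A·d² with d = y − 92.96:
  bottom plate: d = -80.96 mm → contributes +19 015 262 mm⁴
  web plate: d = 11.04 mm → contributes +7 216 688 mm⁴
  top plate: d = 103 mm → contributes +20 477 264 mm⁴
Total I = 46 709 214 mm⁴.
Radius of gyration: k = √(I/A) = √(46 709 214 / 8 000) = 76.41 mm.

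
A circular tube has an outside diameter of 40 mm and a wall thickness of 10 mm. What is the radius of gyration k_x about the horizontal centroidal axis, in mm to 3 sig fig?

k_x ≈ 11.2 mm

Treat the section as a set of non-overlapping primitives; coordinates are from the bounding-box lower-left.
Outer circle: ⌀40, A = 1256.6 mm², y = 20 mm, Ī = 125 664 mm⁴.
Bore (subtracted): ⌀20, A = 314.16 mm², y = 20 mm, Ī = 7 854 mm⁴.
By symmetry the centroid is at mid-height, ȳ = 20 mm.
All pieces are centred on the horizontal centroidal axis, so I = ΣĪ (holes subtracted) = 117 810 mm⁴.
Radius of gyration: k = √(I/A) = √(117 810 / 942.48) = 11.18 mm.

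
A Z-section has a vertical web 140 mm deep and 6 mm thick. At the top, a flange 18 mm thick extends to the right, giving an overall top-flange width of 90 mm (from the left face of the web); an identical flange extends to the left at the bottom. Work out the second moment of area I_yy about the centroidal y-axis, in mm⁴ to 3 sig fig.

I_yy ≈ 7.90 × 10⁶ mm⁴

Split into non-overlapping primitives; take the origin at the lower-left of the bounding box.
Web: 6 × 140, A = 840 mm², x = 87 mm, Ī = 2 520 mm⁴.
Top flange (beyond web): 84 × 18, A = 1 512 mm², x = 132 mm, Ī = 889 056 mm⁴.
Bottom flange (beyond web): 84 × 18, A = 1 512 mm², x = 42 mm, Ī = 889 056 mm⁴.
Centroid: x̄ = ΣA·x / ΣA = 87 mm.
Transfer each piece to the centroidal y-axis using Ī + A·d² with d = x − 87:
  web: d = 0 mm → contributes +2 520 mm⁴
  top flange (beyond web): d = 45 mm → contributes +3 950 856 mm⁴
  bottom flange (beyond web): d = -45 mm → contributes +3 950 856 mm⁴
Total I = 7 904 232 mm⁴.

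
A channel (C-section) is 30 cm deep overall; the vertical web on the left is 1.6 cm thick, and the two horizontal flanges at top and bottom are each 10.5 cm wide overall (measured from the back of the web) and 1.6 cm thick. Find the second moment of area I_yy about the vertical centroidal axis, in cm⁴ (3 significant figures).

Split into non-overlapping primitives; take the origin at the lower-left of the bounding box.
Web: 1.6 × 30, A = 48 cm², x = 0.8 cm, Ī = 10.24 cm⁴.
Top flange (beyond web): 8.9 × 1.6, A = 14.24 cm², x = 6.05 cm, Ī = 93.996 cm⁴.
Bottom flange (beyond web): 8.9 × 1.6, A = 14.24 cm², x = 6.05 cm, Ī = 93.996 cm⁴.
Centroid: x̄ = ΣA·x / ΣA = 2.755 cm.
Transfer each piece to the vertical centroidal axis using Ī + A·d² with d = x − 2.755:
  web: d = -1.955 cm → contributes +193.7 cm⁴
  top flange (beyond web): d = 3.295 cm → contributes +248.6 cm⁴
  bottom flange (beyond web): d = 3.295 cm → contributes +248.6 cm⁴
Total I = 690.9 cm⁴.

I_yy ≈ 691 cm⁴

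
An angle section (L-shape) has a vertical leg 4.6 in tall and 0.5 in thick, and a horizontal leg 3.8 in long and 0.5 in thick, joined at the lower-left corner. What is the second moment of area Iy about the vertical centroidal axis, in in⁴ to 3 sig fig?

Iy ≈ 5.01 in⁴

Decompose the section into non-overlapping parts with the origin at the bottom-left of its bounding rectangle.
Vertical leg: 0.5 × 4.6, A = 2.3 in², x = 0.25 in, Ī = 0.047917 in⁴.
Horizontal leg (remainder): 3.3 × 0.5, A = 1.65 in², x = 2.15 in, Ī = 1.4974 in⁴.
Centroid: x̄ = ΣA·x / ΣA = 1.0437 in.
Transfer each piece to the vertical centroidal axis using Ī + A·d² with d = x − 1.0437:
  vertical leg: d = -0.79367 in → contributes +1.4967 in⁴
  horizontal leg (remainder): d = 1.1063 in → contributes +3.5169 in⁴
Total I = 5.0136 in⁴.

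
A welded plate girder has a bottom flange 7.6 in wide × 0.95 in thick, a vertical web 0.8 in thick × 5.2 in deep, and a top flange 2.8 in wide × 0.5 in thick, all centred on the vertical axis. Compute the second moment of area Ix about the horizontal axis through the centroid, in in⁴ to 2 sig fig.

Decompose the section into non-overlapping parts with the origin at the bottom-left of its bounding rectangle.
Bottom plate: 7.6 × 0.95, A = 7.22 in², y = 0.475 in, Ī = 0.543 in⁴.
Web plate: 0.8 × 5.2, A = 4.16 in², y = 3.55 in, Ī = 9.374 in⁴.
Top plate: 2.8 × 0.5, A = 1.4 in², y = 6.4 in, Ī = 0.02917 in⁴.
Centroid: ȳ = ΣA·y / ΣA = 2.125 in.
Transfer each piece to the horizontal axis through the centroid using Ī + A·d² with d = y − 2.125:
  bottom plate: d = -1.65 in → contributes +20.2 in⁴
  web plate: d = 1.425 in → contributes +17.82 in⁴
  top plate: d = 4.275 in → contributes +25.62 in⁴
Total I = 63.64 in⁴.

Ix ≈ 64 in⁴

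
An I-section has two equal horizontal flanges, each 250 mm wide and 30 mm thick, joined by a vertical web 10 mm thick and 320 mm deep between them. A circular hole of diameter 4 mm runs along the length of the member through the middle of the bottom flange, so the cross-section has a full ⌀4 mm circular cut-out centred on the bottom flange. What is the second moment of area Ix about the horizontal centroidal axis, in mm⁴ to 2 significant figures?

Split into non-overlapping primitives; take the origin at the lower-left of the bounding box.
Bottom flange: 250 × 30, A = 7 500 mm², y = 15 mm, Ī = 562 500 mm⁴.
Web: 10 × 320, A = 3 200 mm², y = 190 mm, Ī = 27 306 667 mm⁴.
Top flange: 250 × 30, A = 7 500 mm², y = 365 mm, Ī = 562 500 mm⁴.
Hole (subtracted): ⌀4, A = 12.57 mm², y = 15 mm, Ī = 12.57 mm⁴.
Centroid: ȳ = ΣA·y / ΣA = 190.1 mm.
Transfer each piece to the horizontal centroidal axis using Ī + A·d² with d = y − 190.1:
  bottom flange: d = -175.1 mm → contributes +230 567 509 mm⁴
  web: d = -0.1209 mm → contributes +27 306 713 mm⁴
  top flange: d = 174.9 mm → contributes +229 932 710 mm⁴
  hole: d = -175.1 mm → contributes −385 390 mm⁴
Total I = 487 421 543 mm⁴.

Ix ≈ 4.9 × 10⁸ mm⁴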